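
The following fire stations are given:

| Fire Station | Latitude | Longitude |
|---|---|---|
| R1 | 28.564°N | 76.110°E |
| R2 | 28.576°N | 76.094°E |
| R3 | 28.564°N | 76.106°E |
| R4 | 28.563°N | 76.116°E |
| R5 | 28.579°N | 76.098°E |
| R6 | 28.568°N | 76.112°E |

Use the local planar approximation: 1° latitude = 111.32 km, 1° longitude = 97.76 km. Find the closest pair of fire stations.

R1 and R3

Pairwise distances:
R1–R2: 2.057 km
R1–R3: 0.391 km
R1–R4: 0.597 km
R1–R5: 2.041 km
R1–R6: 0.486 km
R2–R3: 1.778 km
R2–R4: 2.592 km
R2–R5: 0.514 km
R2–R6: 1.972 km
R3–R4: 0.984 km
R3–R5: 1.844 km
R3–R6: 0.736 km
R4–R5: 2.504 km
R4–R6: 0.680 km
R5–R6: 1.836 km
Closest pair: R1–R3 at 0.391 km.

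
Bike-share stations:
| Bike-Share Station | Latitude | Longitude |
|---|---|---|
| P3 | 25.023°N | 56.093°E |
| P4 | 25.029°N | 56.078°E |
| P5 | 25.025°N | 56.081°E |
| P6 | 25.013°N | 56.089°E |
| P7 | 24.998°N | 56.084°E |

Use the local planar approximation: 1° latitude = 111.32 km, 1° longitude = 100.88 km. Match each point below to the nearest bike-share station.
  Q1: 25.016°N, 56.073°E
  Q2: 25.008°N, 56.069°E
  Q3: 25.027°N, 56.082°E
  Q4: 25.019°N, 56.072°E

Q1→P5; Q2→P7; Q3→P5; Q4→P5

Q1 at 25.016°N, 56.073°E:
  P3: 2.163 km
  P4: 1.533 km
  P5: 1.286 km
  P6: 1.648 km
  P7: 2.291 km
  → nearest: P5 (1.286 km)
Q2 at 25.008°N, 56.069°E:
  P3: 2.941 km
  P4: 2.508 km
  P5: 2.247 km
  P6: 2.093 km
  P7: 1.879 km
  → nearest: P7 (1.879 km)
Q3 at 25.027°N, 56.082°E:
  P3: 1.196 km
  P4: 0.461 km
  P5: 0.244 km
  P6: 1.711 km
  P7: 3.235 km
  → nearest: P5 (0.244 km)
Q4 at 25.019°N, 56.072°E:
  P3: 2.165 km
  P4: 1.267 km
  P5: 1.127 km
  P6: 1.840 km
  P7: 2.633 km
  → nearest: P5 (1.127 km)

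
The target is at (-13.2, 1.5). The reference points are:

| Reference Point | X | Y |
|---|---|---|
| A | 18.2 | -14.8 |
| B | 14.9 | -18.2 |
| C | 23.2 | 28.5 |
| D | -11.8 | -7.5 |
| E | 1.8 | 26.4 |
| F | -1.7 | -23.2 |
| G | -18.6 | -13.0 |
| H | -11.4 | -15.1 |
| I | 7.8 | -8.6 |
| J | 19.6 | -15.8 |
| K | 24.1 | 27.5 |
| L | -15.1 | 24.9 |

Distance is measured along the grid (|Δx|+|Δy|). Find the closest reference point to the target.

D

Distances from (-13.2, 1.5):
A: |31.4| + |-16.3| = 31.4 + 16.3 = 47.7
B: |28.1| + |-19.7| = 28.1 + 19.7 = 47.8
C: |36.4| + |27.0| = 36.4 + 27.0 = 63.4
D: |1.4| + |-9.0| = 1.4 + 9.0 = 10.4
E: |15.0| + |24.9| = 15.0 + 24.9 = 39.9
F: |11.5| + |-24.7| = 11.5 + 24.7 = 36.2
G: |-5.4| + |-14.5| = 5.4 + 14.5 = 19.9
H: |1.8| + |-16.6| = 1.8 + 16.6 = 18.4
I: |21.0| + |-10.1| = 21.0 + 10.1 = 31.1
J: |32.8| + |-17.3| = 32.8 + 17.3 = 50.1
K: |37.3| + |26.0| = 37.3 + 26.0 = 63.3
L: |-1.9| + |23.4| = 1.9 + 23.4 = 25.3
Minimum: D at 10.4.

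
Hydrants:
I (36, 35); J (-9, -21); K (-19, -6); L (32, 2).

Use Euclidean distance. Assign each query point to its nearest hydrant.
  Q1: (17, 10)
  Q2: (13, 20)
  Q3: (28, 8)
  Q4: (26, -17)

Q1 at (17, 10):
  I: √((19)² + (25)²) = √(361.000 + 625.000) = 31.4
  J: √((-26)² + (-31)²) = √(676.000 + 961.000) = 40.5
  K: √((-36)² + (-16)²) = √(1296.000 + 256.000) = 39.4
  L: √((15)² + (-8)²) = √(225.000 + 64.000) = 17.0
  → nearest: L (17.0)
Q2 at (13, 20):
  I: √((23)² + (15)²) = √(529.000 + 225.000) = 27.5
  J: √((-22)² + (-41)²) = √(484.000 + 1681.000) = 46.5
  K: √((-32)² + (-26)²) = √(1024.000 + 676.000) = 41.2
  L: √((19)² + (-18)²) = √(361.000 + 324.000) = 26.2
  → nearest: L (26.2)
Q3 at (28, 8):
  I: √((8)² + (27)²) = √(64.000 + 729.000) = 28.2
  J: √((-37)² + (-29)²) = √(1369.000 + 841.000) = 47.0
  K: √((-47)² + (-14)²) = √(2209.000 + 196.000) = 49.0
  L: √((4)² + (-6)²) = √(16.000 + 36.000) = 7.2
  → nearest: L (7.2)
Q4 at (26, -17):
  I: √((10)² + (52)²) = √(100.000 + 2704.000) = 53.0
  J: √((-35)² + (-4)²) = √(1225.000 + 16.000) = 35.2
  K: √((-45)² + (11)²) = √(2025.000 + 121.000) = 46.3
  L: √((6)² + (19)²) = √(36.000 + 361.000) = 19.9
  → nearest: L (19.9)

Q1→L; Q2→L; Q3→L; Q4→L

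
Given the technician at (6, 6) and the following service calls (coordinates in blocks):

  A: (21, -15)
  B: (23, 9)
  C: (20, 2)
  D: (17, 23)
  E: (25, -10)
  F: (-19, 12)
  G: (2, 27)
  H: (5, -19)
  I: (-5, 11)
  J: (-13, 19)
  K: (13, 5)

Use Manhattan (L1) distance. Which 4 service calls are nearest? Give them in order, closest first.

Distances from (6, 6):
A: |15| + |-21| = 15 + 21 = 36 blocks
B: |17| + |3| = 17 + 3 = 20 blocks
C: |14| + |-4| = 14 + 4 = 18 blocks
D: |11| + |17| = 11 + 17 = 28 blocks
E: |19| + |-16| = 19 + 16 = 35 blocks
F: |-25| + |6| = 25 + 6 = 31 blocks
G: |-4| + |21| = 4 + 21 = 25 blocks
H: |-1| + |-25| = 1 + 25 = 26 blocks
I: |-11| + |5| = 11 + 5 = 16 blocks
J: |-19| + |13| = 19 + 13 = 32 blocks
K: |7| + |-1| = 7 + 1 = 8 blocks
Sorted: K (8 blocks) < I (16 blocks) < C (18 blocks) < B (20 blocks) < G (25 blocks) < H (26 blocks) < …

K, I, C, B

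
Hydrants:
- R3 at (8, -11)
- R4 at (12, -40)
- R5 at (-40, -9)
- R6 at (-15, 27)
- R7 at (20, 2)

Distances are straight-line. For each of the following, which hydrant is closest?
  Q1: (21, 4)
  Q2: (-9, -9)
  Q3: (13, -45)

Q1→R7; Q2→R3; Q3→R4

Q1 at (21, 4):
  R3: √((-13)² + (-15)²) = √(169.0000 + 225.0000) = 19.85
  R4: √((-9)² + (-44)²) = √(81.0000 + 1936.0000) = 44.91
  R5: √((-61)² + (-13)²) = √(3721.0000 + 169.0000) = 62.37
  R6: √((-36)² + (23)²) = √(1296.0000 + 529.0000) = 42.72
  R7: √((-1)² + (-2)²) = √(1.0000 + 4.0000) = 2.24
  → nearest: R7 (2.24)
Q2 at (-9, -9):
  R3: √((17)² + (-2)²) = √(289.0000 + 4.0000) = 17.12
  R4: √((21)² + (-31)²) = √(441.0000 + 961.0000) = 37.44
  R5: √((-31)² + (0)²) = √(961.0000 + 0.0000) = 31.00
  R6: √((-6)² + (36)²) = √(36.0000 + 1296.0000) = 36.50
  R7: √((29)² + (11)²) = √(841.0000 + 121.0000) = 31.02
  → nearest: R3 (17.12)
Q3 at (13, -45):
  R3: √((-5)² + (34)²) = √(25.0000 + 1156.0000) = 34.37
  R4: √((-1)² + (5)²) = √(1.0000 + 25.0000) = 5.10
  R5: √((-53)² + (36)²) = √(2809.0000 + 1296.0000) = 64.07
  R6: √((-28)² + (72)²) = √(784.0000 + 5184.0000) = 77.25
  R7: √((7)² + (47)²) = √(49.0000 + 2209.0000) = 47.52
  → nearest: R4 (5.10)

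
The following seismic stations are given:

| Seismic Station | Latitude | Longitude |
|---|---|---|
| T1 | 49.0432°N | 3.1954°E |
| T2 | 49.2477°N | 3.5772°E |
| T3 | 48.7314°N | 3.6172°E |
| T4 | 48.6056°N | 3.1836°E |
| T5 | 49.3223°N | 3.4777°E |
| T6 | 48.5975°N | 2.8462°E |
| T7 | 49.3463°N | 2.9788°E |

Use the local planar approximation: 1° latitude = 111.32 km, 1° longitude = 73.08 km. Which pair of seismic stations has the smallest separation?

Pairwise distances:
T1–T2: √((0.2045·111.32)² + (0.3818·73.08)²) = √(518.242493 + 778.518479) = 36.0106 km
T1–T3: √((-0.3118·111.32)² + (0.4218·73.08)²) = √(1204.754666 + 950.189503) = 46.4214 km
T1–T4: √((-0.4376·111.32)² + (-0.0118·73.08)²) = √(2373.017943 + 0.743637) = 48.7213 km
T1–T5: √((0.2791·111.32)² + (0.2823·73.08)²) = √(965.308362 + 425.616870) = 37.2951 km
T1–T6: √((-0.4457·111.32)² + (-0.3492·73.08)²) = √(2461.680376 + 651.246718) = 55.7936 km
T1–T7: √((0.3031·111.32)² + (-0.2166·73.08)²) = √(1138.461289 + 250.561293) = 37.2696 km
T2–T3: √((-0.5163·111.32)² + (0.0400·73.08)²) = √(3303.319989 + 8.545098) = 57.5488 km
T2–T4: √((-0.6421·111.32)² + (-0.3936·73.08)²) = √(5109.186255 + 827.384264) = 77.0491 km
T2–T5: √((0.0746·111.32)² + (-0.0995·73.08)²) = √(68.964255 + 52.874131) = 11.0380 km
T2–T6: √((-0.6502·111.32)² + (-0.7310·73.08)²) = √(5238.902617 + 2853.854525) = 89.9598 km
T2–T7: √((0.0986·111.32)² + (-0.5984·73.08)²) = √(120.475913 + 1912.406658) = 45.0875 km
T3–T4: √((-0.1258·111.32)² + (-0.4336·73.08)²) = √(196.113584 + 1004.096896) = 34.6441 km
T3–T5: √((0.5909·111.32)² + (-0.1395·73.08)²) = √(4326.875262 + 103.931093) = 66.5643 km
T3–T6: √((-0.1339·111.32)² + (-0.7710·73.08)²) = √(222.181323 + 3174.722964) = 58.2830 km
T3–T7: √((0.6149·111.32)² + (-0.6384·73.08)²) = √(4685.493950 + 2176.621096) = 82.8379 km
T4–T5: √((0.7167·111.32)² + (0.2941·73.08)²) = √(6365.334110 + 461.941655) = 82.6273 km
T4–T6: √((-0.0081·111.32)² + (-0.3374·73.08)²) = √(0.813048 + 607.977117) = 24.6737 km
T4–T7: √((0.7407·111.32)² + (-0.2048·73.08)²) = √(6798.781510 + 224.004623) = 83.8021 km
T5–T6: √((-0.7248·111.32)² + (-0.6315·73.08)²) = √(6510.026623 + 2129.824346) = 92.9508 km
T5–T7: √((0.0240·111.32)² + (-0.4989·73.08)²) = √(7.137874 + 1329.303307) = 36.5574 km
T6–T7: √((0.7488·111.32)² + (0.1326·73.08)²) = √(6948.292088 + 93.904007) = 83.9178 km
Closest pair: T2–T5 at 11.0380 km.

T2 and T5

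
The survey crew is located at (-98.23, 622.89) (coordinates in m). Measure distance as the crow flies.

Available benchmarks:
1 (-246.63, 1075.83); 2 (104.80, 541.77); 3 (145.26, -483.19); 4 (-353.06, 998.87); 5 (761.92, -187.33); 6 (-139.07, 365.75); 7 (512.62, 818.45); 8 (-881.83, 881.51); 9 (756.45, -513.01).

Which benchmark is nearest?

Distances from (-98.23, 622.89):
1: 476.63 m
2: 218.64 m
3: 1132.56 m
4: 454.20 m
5: 1181.66 m
6: 260.36 m
7: 641.39 m
8: 825.17 m
9: 1421.53 m
Minimum: 2 at 218.64 m.

2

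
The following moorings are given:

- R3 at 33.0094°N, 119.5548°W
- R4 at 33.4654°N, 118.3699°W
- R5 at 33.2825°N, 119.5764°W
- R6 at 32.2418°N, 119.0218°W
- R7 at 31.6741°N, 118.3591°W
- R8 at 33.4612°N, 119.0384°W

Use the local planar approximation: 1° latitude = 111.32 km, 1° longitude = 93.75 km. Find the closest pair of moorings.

Pairwise distances:
R3–R5: 30.4689 km
R5–R8: 54.2187 km
R4–R8: 62.6736 km
R3–R8: 69.8090 km
R6–R7: 88.6210 km
R3–R6: 98.9871 km
R4–R5: 114.9273 km
R3–R4: 122.1332 km
R5–R6: 126.9832 km
R6–R8: 135.7525 km
R4–R6: 149.2937 km
R3–R7: 186.1752 km
R4–R7: 199.4101 km
R7–R8: 208.8847 km
R5–R7: 212.3244 km
Closest pair: R3–R5 at 30.4689 km.

R3 and R5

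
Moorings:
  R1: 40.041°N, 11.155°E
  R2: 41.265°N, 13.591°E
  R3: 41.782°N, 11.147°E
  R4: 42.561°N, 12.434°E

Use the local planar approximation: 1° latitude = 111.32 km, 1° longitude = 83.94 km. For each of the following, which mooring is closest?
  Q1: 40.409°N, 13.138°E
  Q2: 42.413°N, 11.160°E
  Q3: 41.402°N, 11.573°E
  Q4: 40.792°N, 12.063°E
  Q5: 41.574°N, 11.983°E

Q1 at 40.409°N, 13.138°E:
  R1: 171.420 km
  R2: 102.597 km
  R3: 226.476 km
  R4: 246.742 km
  → nearest: R2 (102.597 km)
Q2 at 42.413°N, 11.160°E:
  R1: 264.051 km
  R2: 240.772 km
  R3: 70.251 km
  R4: 108.201 km
  → nearest: R3 (70.251 km)
Q3 at 41.402°N, 11.573°E:
  R1: 155.516 km
  R2: 170.076 km
  R3: 55.390 km
  R4: 147.883 km
  → nearest: R3 (55.390 km)
Q4 at 40.792°N, 12.063°E:
  R1: 113.130 km
  R2: 138.648 km
  R3: 134.378 km
  R4: 199.372 km
  → nearest: R1 (113.130 km)
Q5 at 41.574°N, 11.983°E:
  R1: 184.264 km
  R2: 139.290 km
  R3: 73.895 km
  R4: 116.212 km
  → nearest: R3 (73.895 km)

Q1→R2; Q2→R3; Q3→R3; Q4→R1; Q5→R3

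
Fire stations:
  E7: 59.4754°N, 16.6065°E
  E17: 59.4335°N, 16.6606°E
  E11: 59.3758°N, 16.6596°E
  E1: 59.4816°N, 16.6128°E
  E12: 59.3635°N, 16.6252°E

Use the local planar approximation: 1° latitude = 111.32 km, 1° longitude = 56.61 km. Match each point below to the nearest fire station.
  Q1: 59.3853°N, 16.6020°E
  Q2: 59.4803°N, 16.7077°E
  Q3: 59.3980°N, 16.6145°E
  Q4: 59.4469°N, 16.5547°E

Q1→E12; Q2→E1; Q3→E11; Q4→E7

Q1 at 59.3853°N, 16.6020°E:
  E7: √((0.0901·111.32)² + (0.0045·56.61)²) = √(100.599536 + 0.064895) = 10.0332 km
  E17: √((0.0482·111.32)² + (0.0586·56.61)²) = √(28.789921 + 11.004784) = 6.3083 km
  E11: √((-0.0095·111.32)² + (0.0576·56.61)²) = √(1.118391 + 10.632399) = 3.4279 km
  E1: √((0.0963·111.32)² + (0.0108·56.61)²) = √(114.920887 + 0.373795) = 10.7375 km
  E12: √((-0.0218·111.32)² + (0.0232·56.61)²) = √(5.889242 + 1.724893) = 2.7594 km
  → nearest: E12 (2.7594 km)
Q2 at 59.4803°N, 16.7077°E:
  E7: √((-0.0049·111.32)² + (-0.1012·56.61)²) = √(0.297535 + 32.820662) = 5.7548 km
  E17: √((-0.0468·111.32)² + (-0.0471·56.61)²) = √(27.141766 + 7.109321) = 5.8524 km
  E11: √((-0.1045·111.32)² + (-0.0481·56.61)²) = √(135.325293 + 7.414408) = 11.9474 km
  E1: √((0.0013·111.32)² + (-0.0949·56.61)²) = √(0.020943 + 28.861489) = 5.3742 km
  E12: √((-0.1168·111.32)² + (-0.0825·56.61)²) = √(169.056581 + 21.811936) = 13.8155 km
  → nearest: E1 (5.3742 km)
Q3 at 59.3980°N, 16.6145°E:
  E7: √((0.0774·111.32)² + (-0.0080·56.61)²) = √(74.238351 + 0.205100) = 8.6281 km
  E17: √((0.0355·111.32)² + (0.0461·56.61)²) = √(15.617197 + 6.810644) = 4.7358 km
  E11: √((-0.0222·111.32)² + (0.0451·56.61)²) = √(6.107343 + 6.518376) = 3.5533 km
  E1: √((0.0836·111.32)² + (-0.0017·56.61)²) = √(86.608188 + 0.009262) = 9.3068 km
  E12: √((-0.0345·111.32)² + (0.0107·56.61)²) = √(14.749747 + 0.366905) = 3.8880 km
  → nearest: E11 (3.5533 km)
Q4 at 59.4469°N, 16.5547°E:
  E7: √((0.0285·111.32)² + (0.0518·56.61)²) = √(10.065518 + 8.598958) = 4.3202 km
  E17: √((-0.0134·111.32)² + (0.1059·56.61)²) = √(2.225133 + 35.940013) = 6.1778 km
  E11: √((-0.0711·111.32)² + (0.1049·56.61)²) = √(62.644882 + 35.264464) = 9.8949 km
  E1: √((0.0347·111.32)² + (0.0581·56.61)²) = √(14.921255 + 10.817791) = 5.0734 km
  E12: √((-0.0834·111.32)² + (0.0705·56.61)²) = √(86.194290 + 15.928121) = 10.1056 km
  → nearest: E7 (4.3202 km)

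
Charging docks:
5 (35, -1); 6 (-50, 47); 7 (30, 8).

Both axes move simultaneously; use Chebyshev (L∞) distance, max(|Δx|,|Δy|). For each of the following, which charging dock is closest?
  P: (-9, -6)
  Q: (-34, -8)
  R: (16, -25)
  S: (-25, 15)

P at (-9, -6):
  5: max(|44|, |5|) = 44
  6: max(|-41|, |53|) = 53
  7: max(|39|, |14|) = 39
  → nearest: 7 (39)
Q at (-34, -8):
  5: max(|69|, |7|) = 69
  6: max(|-16|, |55|) = 55
  7: max(|64|, |16|) = 64
  → nearest: 6 (55)
R at (16, -25):
  5: max(|19|, |24|) = 24
  6: max(|-66|, |72|) = 72
  7: max(|14|, |33|) = 33
  → nearest: 5 (24)
S at (-25, 15):
  5: max(|60|, |-16|) = 60
  6: max(|-25|, |32|) = 32
  7: max(|55|, |-7|) = 55
  → nearest: 6 (32)

P→7; Q→6; R→5; S→6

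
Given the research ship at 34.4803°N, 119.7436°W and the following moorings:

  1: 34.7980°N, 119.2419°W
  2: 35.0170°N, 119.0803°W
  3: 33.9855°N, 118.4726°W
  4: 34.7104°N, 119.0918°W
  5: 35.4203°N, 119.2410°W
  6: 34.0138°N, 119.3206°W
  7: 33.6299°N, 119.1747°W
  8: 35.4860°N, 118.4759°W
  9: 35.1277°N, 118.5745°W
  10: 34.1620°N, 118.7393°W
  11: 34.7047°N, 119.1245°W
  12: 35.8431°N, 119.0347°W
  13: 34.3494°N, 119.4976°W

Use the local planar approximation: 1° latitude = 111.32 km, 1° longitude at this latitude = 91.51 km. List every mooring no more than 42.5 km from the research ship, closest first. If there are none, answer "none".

Distances from 34.4803°N, 119.7436°W:
1: 57.9531 km
2: 85.1695 km
3: 128.6925 km
4: 64.9137 km
5: 114.3024 km
6: 64.7701 km
7: 108.0370 km
8: 161.2188 km
9: 128.9943 km
10: 98.4975 km
11: 61.9166 km
12: 164.9948 km
13: 26.8161 km
Threshold 42.5 km: 13 (26.8161 km) is within range.

13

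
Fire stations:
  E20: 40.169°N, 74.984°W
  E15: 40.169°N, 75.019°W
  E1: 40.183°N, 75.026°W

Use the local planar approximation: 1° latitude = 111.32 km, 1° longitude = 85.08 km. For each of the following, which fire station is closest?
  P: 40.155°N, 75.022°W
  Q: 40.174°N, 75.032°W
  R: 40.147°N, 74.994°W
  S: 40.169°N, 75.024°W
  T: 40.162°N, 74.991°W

P→E15; Q→E1; R→E20; S→E15; T→E20

P at 40.155°N, 75.022°W:
  E20: 3.589 km
  E15: 1.579 km
  E1: 3.135 km
  → nearest: E15 (1.579 km)
Q at 40.174°N, 75.032°W:
  E20: 4.122 km
  E15: 1.238 km
  E1: 1.124 km
  → nearest: E1 (1.124 km)
R at 40.147°N, 74.994°W:
  E20: 2.593 km
  E15: 3.244 km
  E1: 4.845 km
  → nearest: E20 (2.593 km)
S at 40.169°N, 75.024°W:
  E20: 3.403 km
  E15: 0.425 km
  E1: 1.568 km
  → nearest: E15 (0.425 km)
T at 40.162°N, 74.991°W:
  E20: 0.981 km
  E15: 2.506 km
  E1: 3.786 km
  → nearest: E20 (0.981 km)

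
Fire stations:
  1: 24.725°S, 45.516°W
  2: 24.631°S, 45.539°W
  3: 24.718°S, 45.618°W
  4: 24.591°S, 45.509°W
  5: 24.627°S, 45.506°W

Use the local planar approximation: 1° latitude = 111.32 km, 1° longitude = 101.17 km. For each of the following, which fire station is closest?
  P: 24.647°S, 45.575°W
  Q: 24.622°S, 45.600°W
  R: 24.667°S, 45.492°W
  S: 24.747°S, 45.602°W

P→2; Q→2; R→5; S→3

P at 24.647°S, 45.575°W:
  1: √((-0.078·111.32)² + (0.059·101.17)²) = √(75.39379 + 35.62932) = 10.537 km
  2: √((0.016·111.32)² + (0.036·101.17)²) = √(3.17239 + 13.26504) = 4.054 km
  3: √((-0.071·111.32)² + (-0.043·101.17)²) = √(62.46879 + 18.92520) = 9.022 km
  4: √((0.056·111.32)² + (0.066·101.17)²) = √(38.86176 + 44.58527) = 9.135 km
  5: √((0.020·111.32)² + (0.069·101.17)²) = √(4.95686 + 48.73059) = 7.327 km
  → nearest: 2 (4.054 km)
Q at 24.622°S, 45.600°W:
  1: √((-0.103·111.32)² + (0.084·101.17)²) = √(131.46824 + 72.22076) = 14.272 km
  2: √((-0.009·111.32)² + (0.061·101.17)²) = √(1.00376 + 38.08581) = 6.252 km
  3: √((-0.096·111.32)² + (-0.018·101.17)²) = √(114.20598 + 3.31626) = 10.841 km
  4: √((0.031·111.32)² + (0.091·101.17)²) = √(11.90885 + 84.75909) = 9.832 km
  5: √((-0.005·111.32)² + (0.094·101.17)²) = √(0.30980 + 90.43972) = 9.526 km
  → nearest: 2 (6.252 km)
R at 24.667°S, 45.492°W:
  1: √((-0.058·111.32)² + (-0.024·101.17)²) = √(41.68717 + 5.89557) = 6.898 km
  2: √((0.036·111.32)² + (-0.047·101.17)²) = √(16.06022 + 22.60993) = 6.219 km
  3: √((-0.051·111.32)² + (-0.126·101.17)²) = √(32.23196 + 162.49672) = 13.955 km
  4: √((0.076·111.32)² + (-0.017·101.17)²) = √(71.57701 + 2.95802) = 8.633 km
  5: √((0.040·111.32)² + (-0.014·101.17)²) = √(19.82743 + 2.00613) = 4.673 km
  → nearest: 5 (4.673 km)
S at 24.747°S, 45.602°W:
  1: √((0.022·111.32)² + (0.086·101.17)²) = √(5.99780 + 75.70079) = 9.039 km
  2: √((0.116·111.32)² + (0.063·101.17)²) = √(166.74867 + 40.62418) = 14.400 km
  3: √((0.029·111.32)² + (-0.016·101.17)²) = √(10.42179 + 2.62025) = 3.611 km
  4: √((0.156·111.32)² + (0.093·101.17)²) = √(301.57518 + 88.52571) = 19.751 km
  5: √((0.120·111.32)² + (0.096·101.17)²) = √(178.44685 + 94.32916) = 16.516 km
  → nearest: 3 (3.611 km)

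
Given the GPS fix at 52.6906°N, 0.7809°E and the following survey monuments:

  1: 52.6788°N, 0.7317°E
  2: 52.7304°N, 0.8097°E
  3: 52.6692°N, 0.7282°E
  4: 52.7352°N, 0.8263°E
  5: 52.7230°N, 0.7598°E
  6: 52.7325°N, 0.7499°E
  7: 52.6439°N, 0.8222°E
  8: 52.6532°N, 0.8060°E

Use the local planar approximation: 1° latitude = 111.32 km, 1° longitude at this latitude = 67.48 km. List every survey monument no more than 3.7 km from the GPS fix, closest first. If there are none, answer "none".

Distances from 52.6906°N, 0.7809°E:
1: √((-0.0118·111.32)² + (-0.0492·67.48)²) = √(1.725482 + 11.022506) = 3.5704 km
2: √((0.0398·111.32)² + (0.0288·67.48)²) = √(19.629649 + 3.776897) = 4.8380 km
3: √((-0.0214·111.32)² + (-0.0527·67.48)²) = √(5.675106 + 12.646530) = 4.2804 km
4: √((0.0446·111.32)² + (0.0454·67.48)²) = √(24.649954 + 9.385596) = 5.8340 km
5: √((0.0324·111.32)² + (-0.0211·67.48)²) = √(13.008775 + 2.027286) = 3.8776 km
6: √((0.0419·111.32)² + (-0.0310·67.48)²) = √(21.755769 + 4.375962) = 5.1119 km
7: √((-0.0467·111.32)² + (0.0413·67.48)²) = √(27.025899 + 7.766945) = 5.8985 km
8: √((-0.0374·111.32)² + (0.0251·67.48)²) = √(17.333633 + 2.868782) = 4.4947 km
Threshold 3.7 km: 1 (3.5704 km) is within range.

1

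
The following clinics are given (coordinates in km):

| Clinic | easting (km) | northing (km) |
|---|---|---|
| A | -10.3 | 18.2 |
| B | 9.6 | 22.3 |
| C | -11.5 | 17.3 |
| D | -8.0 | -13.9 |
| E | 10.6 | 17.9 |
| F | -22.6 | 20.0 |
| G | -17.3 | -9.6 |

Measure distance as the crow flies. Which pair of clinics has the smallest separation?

A and C

Pairwise distances:
A–B: √((19.9)² + (4.1)²) = √(396.010 + 16.810) = 20.3 km
A–C: √((-1.2)² + (-0.9)²) = √(1.440 + 0.810) = 1.5 km
A–D: √((2.3)² + (-32.1)²) = √(5.290 + 1030.410) = 32.2 km
A–E: √((20.9)² + (-0.3)²) = √(436.810 + 0.090) = 20.9 km
A–F: √((-12.3)² + (1.8)²) = √(151.290 + 3.240) = 12.4 km
A–G: √((-7.0)² + (-27.8)²) = √(49.000 + 772.840) = 28.7 km
B–C: √((-21.1)² + (-5.0)²) = √(445.210 + 25.000) = 21.7 km
B–D: √((-17.6)² + (-36.2)²) = √(309.760 + 1310.440) = 40.3 km
B–E: √((1.0)² + (-4.4)²) = √(1.000 + 19.360) = 4.5 km
B–F: √((-32.2)² + (-2.3)²) = √(1036.840 + 5.290) = 32.3 km
B–G: √((-26.9)² + (-31.9)²) = √(723.610 + 1017.610) = 41.7 km
C–D: √((3.5)² + (-31.2)²) = √(12.250 + 973.440) = 31.4 km
C–E: √((22.1)² + (0.6)²) = √(488.410 + 0.360) = 22.1 km
C–F: √((-11.1)² + (2.7)²) = √(123.210 + 7.290) = 11.4 km
C–G: √((-5.8)² + (-26.9)²) = √(33.640 + 723.610) = 27.5 km
D–E: √((18.6)² + (31.8)²) = √(345.960 + 1011.240) = 36.8 km
D–F: √((-14.6)² + (33.9)²) = √(213.160 + 1149.210) = 36.9 km
D–G: √((-9.3)² + (4.3)²) = √(86.490 + 18.490) = 10.2 km
E–F: √((-33.2)² + (2.1)²) = √(1102.240 + 4.410) = 33.3 km
E–G: √((-27.9)² + (-27.5)²) = √(778.410 + 756.250) = 39.2 km
F–G: √((5.3)² + (-29.6)²) = √(28.090 + 876.160) = 30.1 km
Closest pair: A–C at 1.5 km.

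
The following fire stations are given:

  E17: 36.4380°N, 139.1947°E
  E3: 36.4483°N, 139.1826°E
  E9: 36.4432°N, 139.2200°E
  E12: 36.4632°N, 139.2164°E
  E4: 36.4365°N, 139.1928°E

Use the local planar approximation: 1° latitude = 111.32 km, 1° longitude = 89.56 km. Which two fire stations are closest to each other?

Pairwise distances:
E17–E3: 1.5777 km
E17–E9: 2.3386 km
E17–E12: 3.4127 km
E17–E4: 0.2384 km
E3–E9: 3.3973 km
E3–E12: 3.4518 km
E3–E4: 1.6000 km
E9–E12: 2.2496 km
E9–E4: 2.5477 km
E12–E4: 3.6471 km
Closest pair: E17–E4 at 0.2384 km.

E17 and E4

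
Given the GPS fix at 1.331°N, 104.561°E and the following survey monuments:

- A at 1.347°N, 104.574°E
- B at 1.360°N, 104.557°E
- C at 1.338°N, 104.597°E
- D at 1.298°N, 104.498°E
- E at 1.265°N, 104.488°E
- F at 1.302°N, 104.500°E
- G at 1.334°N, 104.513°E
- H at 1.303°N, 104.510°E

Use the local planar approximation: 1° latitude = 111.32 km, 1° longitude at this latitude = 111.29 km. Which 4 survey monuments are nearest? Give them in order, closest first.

A, B, C, G

Distances from 1.331°N, 104.561°E:
A: √((0.016·111.32)² + (0.013·111.29)²) = √(3.17239 + 2.09314) = 2.295 km
B: √((0.029·111.32)² + (-0.004·111.29)²) = √(10.42179 + 0.19817) = 3.259 km
C: √((0.007·111.32)² + (0.036·111.29)²) = √(0.60721 + 16.05156) = 4.082 km
D: √((-0.033·111.32)² + (-0.063·111.29)²) = √(13.49504 + 49.15791) = 7.915 km
E: √((-0.066·111.32)² + (-0.073·111.29)²) = √(53.98017 + 66.00214) = 10.954 km
F: √((-0.029·111.32)² + (-0.061·111.29)²) = √(10.42179 + 46.08631) = 7.517 km
G: √((0.003·111.32)² + (-0.048·111.29)²) = √(0.11153 + 28.53611) = 5.352 km
H: √((-0.028·111.32)² + (-0.051·111.29)²) = √(9.71544 + 32.21459) = 6.475 km
Sorted: A (2.295 km) < B (3.259 km) < C (4.082 km) < G (5.352 km) < H (6.475 km) < F (7.517 km) < …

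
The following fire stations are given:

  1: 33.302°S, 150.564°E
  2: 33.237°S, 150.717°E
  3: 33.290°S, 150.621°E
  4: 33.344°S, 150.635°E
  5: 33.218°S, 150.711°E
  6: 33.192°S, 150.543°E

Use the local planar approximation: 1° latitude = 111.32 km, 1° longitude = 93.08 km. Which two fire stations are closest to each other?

Pairwise distances:
1–2: √((0.065·111.32)² + (0.153·93.08)²) = √(52.35680 + 202.81292) = 15.974 km
1–3: √((0.012·111.32)² + (0.057·93.08)²) = √(1.78447 + 28.14897) = 5.471 km
1–4: √((-0.042·111.32)² + (0.071·93.08)²) = √(21.85974 + 43.67465) = 8.095 km
1–5: √((0.084·111.32)² + (0.147·93.08)²) = √(87.43896 + 187.21792) = 16.573 km
1–6: √((0.110·111.32)² + (-0.021·93.08)²) = √(149.94492 + 3.82077) = 12.400 km
2–3: √((-0.053·111.32)² + (-0.096·93.08)²) = √(34.80953 + 79.84638) = 10.708 km
2–4: √((-0.107·111.32)² + (-0.082·93.08)²) = √(141.87764 + 58.25597) = 14.147 km
2–5: √((0.019·111.32)² + (-0.006·93.08)²) = √(4.47356 + 0.31190) = 2.188 km
2–6: √((0.045·111.32)² + (-0.174·93.08)²) = √(25.09409 + 262.30782) = 16.953 km
3–4: √((-0.054·111.32)² + (0.014·93.08)²) = √(36.13549 + 1.69812) = 6.151 km
3–5: √((0.072·111.32)² + (0.090·93.08)²) = √(64.24087 + 70.17748) = 11.594 km
3–6: √((0.098·111.32)² + (-0.078·93.08)²) = √(119.01414 + 52.71108) = 13.104 km
4–5: √((0.126·111.32)² + (0.076·93.08)²) = √(196.73765 + 50.04261) = 15.709 km
4–6: √((0.152·111.32)² + (-0.092·93.08)²) = √(286.30806 + 73.33113) = 18.964 km
5–6: √((0.026·111.32)² + (-0.168·93.08)²) = √(8.37709 + 244.52953) = 15.903 km
Closest pair: 2–5 at 2.188 km.

2 and 5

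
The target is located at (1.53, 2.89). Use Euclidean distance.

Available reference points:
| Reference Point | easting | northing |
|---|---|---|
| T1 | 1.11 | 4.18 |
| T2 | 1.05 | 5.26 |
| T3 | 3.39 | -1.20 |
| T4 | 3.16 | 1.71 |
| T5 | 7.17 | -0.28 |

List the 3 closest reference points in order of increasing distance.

T1, T4, T2

Distances from (1.53, 2.89):
T1: √((-0.42)² + (1.29)²) = √(0.1764 + 1.6641) = 1.36
T2: √((-0.48)² + (2.37)²) = √(0.2304 + 5.6169) = 2.42
T3: √((1.86)² + (-4.09)²) = √(3.4596 + 16.7281) = 4.49
T4: √((1.63)² + (-1.18)²) = √(2.6569 + 1.3924) = 2.01
T5: √((5.64)² + (-3.17)²) = √(31.8096 + 10.0489) = 6.47
Sorted: T1 (1.36) < T4 (2.01) < T2 (2.42) < T3 (4.49) < T5 (6.47)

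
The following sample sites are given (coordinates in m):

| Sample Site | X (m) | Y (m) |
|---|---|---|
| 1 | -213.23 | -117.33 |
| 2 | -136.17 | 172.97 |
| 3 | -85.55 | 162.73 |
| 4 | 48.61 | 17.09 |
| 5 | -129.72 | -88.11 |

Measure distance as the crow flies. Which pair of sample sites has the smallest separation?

Pairwise distances:
1–2: √((77.06)² + (290.30)²) = √(5938.2436 + 84274.0900) = 300.35 m
1–3: √((127.68)² + (280.06)²) = √(16302.1824 + 78433.6036) = 307.79 m
1–4: √((261.84)² + (134.42)²) = √(68560.1856 + 18068.7364) = 294.33 m
1–5: √((83.51)² + (29.22)²) = √(6973.9201 + 853.8084) = 88.47 m
2–3: √((50.62)² + (-10.24)²) = √(2562.3844 + 104.8576) = 51.65 m
2–4: √((184.78)² + (-155.88)²) = √(34143.6484 + 24298.5744) = 241.75 m
2–5: √((6.45)² + (-261.08)²) = √(41.6025 + 68162.7664) = 261.16 m
3–4: √((134.16)² + (-145.64)²) = √(17998.9056 + 21211.0096) = 198.01 m
3–5: √((-44.17)² + (-250.84)²) = √(1950.9889 + 62920.7056) = 254.70 m
4–5: √((-178.33)² + (-105.20)²) = √(31801.5889 + 11067.0400) = 207.05 m
Closest pair: 2–3 at 51.65 m.

2 and 3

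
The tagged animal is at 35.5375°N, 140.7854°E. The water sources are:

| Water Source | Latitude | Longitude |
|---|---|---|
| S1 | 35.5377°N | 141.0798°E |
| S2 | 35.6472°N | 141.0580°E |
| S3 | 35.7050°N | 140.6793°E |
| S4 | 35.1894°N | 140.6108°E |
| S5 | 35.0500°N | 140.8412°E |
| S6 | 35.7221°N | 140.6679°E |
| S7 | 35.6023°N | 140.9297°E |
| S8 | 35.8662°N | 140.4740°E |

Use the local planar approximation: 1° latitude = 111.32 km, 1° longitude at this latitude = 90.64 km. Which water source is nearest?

S7

Distances from 35.5375°N, 140.7854°E:
S1: √((0.0002·111.32)² + (0.2944·90.64)²) = √(0.000496 + 712.058057) = 26.6844 km
S2: √((0.1097·111.32)² + (0.2726·90.64)²) = √(149.128157 + 610.508193) = 27.5615 km
S3: √((0.1675·111.32)² + (-0.1061·90.64)²) = √(347.677045 + 92.484843) = 20.9800 km
S4: √((-0.3481·111.32)² + (-0.1746·90.64)²) = √(1501.600630 + 250.454173) = 41.8576 km
S5: √((-0.4875·111.32)² + (0.0558·90.64)²) = √(2945.070092 + 25.580451) = 54.5037 km
S6: √((0.1846·111.32)² + (-0.1175·90.64)²) = √(422.289019 + 113.426760) = 23.1455 km
S7: √((0.0648·111.32)² + (0.1443·90.64)²) = √(52.035102 + 171.069449) = 14.9367 km
S8: √((0.3287·111.32)² + (-0.3114·90.64)²) = √(1338.892792 + 796.667334) = 46.2121 km
Minimum: S7 at 14.9367 km.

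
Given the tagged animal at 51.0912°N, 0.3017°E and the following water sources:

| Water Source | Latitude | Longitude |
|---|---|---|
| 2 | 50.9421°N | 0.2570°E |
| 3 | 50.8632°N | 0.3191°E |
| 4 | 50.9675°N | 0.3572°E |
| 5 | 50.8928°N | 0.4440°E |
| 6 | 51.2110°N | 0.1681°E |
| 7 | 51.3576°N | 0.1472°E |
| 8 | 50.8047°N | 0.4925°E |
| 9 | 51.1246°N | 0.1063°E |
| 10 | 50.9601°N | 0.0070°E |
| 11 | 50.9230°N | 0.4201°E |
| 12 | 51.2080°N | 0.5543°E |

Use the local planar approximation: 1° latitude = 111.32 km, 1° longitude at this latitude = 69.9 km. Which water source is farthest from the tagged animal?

Distances from 51.0912°N, 0.3017°E:
2: 16.8893 km
3: 25.4101 km
4: 14.3063 km
5: 24.2224 km
6: 16.2807 km
7: 31.5609 km
8: 34.5695 km
9: 14.1555 km
10: 25.2453 km
11: 20.4715 km
12: 21.9275 km
Maximum: 8 at 34.5695 km.

8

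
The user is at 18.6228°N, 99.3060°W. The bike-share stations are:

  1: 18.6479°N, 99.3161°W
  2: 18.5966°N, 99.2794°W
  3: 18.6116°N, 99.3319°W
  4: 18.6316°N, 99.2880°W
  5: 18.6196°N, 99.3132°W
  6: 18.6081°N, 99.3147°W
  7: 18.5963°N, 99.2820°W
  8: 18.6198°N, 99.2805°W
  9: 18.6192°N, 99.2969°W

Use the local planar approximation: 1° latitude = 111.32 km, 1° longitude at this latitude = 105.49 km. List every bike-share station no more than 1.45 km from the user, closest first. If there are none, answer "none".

Distances from 18.6228°N, 99.3060°W:
1: 2.9904 km
2: 4.0473 km
3: 3.0032 km
4: 2.1366 km
5: 0.8389 km
6: 1.8762 km
7: 3.8874 km
8: 2.7106 km
9: 1.0403 km
Threshold 1.45 km: 5 (0.8389 km), 9 (1.0403 km) are within range.

5, 9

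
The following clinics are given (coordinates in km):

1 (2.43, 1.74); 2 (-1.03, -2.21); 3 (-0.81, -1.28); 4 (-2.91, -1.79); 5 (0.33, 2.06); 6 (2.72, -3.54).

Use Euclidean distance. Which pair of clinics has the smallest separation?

Pairwise distances:
1–2: 5.25 km
1–3: 4.43 km
1–4: 6.40 km
1–5: 2.12 km
1–6: 5.29 km
2–3: 0.96 km
2–4: 1.93 km
2–5: 4.48 km
2–6: 3.98 km
3–4: 2.16 km
3–5: 3.53 km
3–6: 4.19 km
4–5: 5.03 km
4–6: 5.90 km
5–6: 6.09 km
Closest pair: 2–3 at 0.96 km.

2 and 3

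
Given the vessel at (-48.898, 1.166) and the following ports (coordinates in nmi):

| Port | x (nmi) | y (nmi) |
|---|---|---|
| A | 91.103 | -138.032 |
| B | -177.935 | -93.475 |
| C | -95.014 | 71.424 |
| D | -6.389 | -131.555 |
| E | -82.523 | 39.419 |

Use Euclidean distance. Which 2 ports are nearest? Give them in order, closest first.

Distances from (-48.898, 1.166):
A: √((140.001)² + (-139.198)²) = √(19600.28000 + 19376.08320) = 197.424 nmi
B: √((-129.037)² + (-94.641)²) = √(16650.54737 + 8956.91888) = 160.023 nmi
C: √((-46.116)² + (70.258)²) = √(2126.68546 + 4936.18656) = 84.041 nmi
D: √((42.509)² + (-132.721)²) = √(1807.01508 + 17614.86384) = 139.362 nmi
E: √((-33.625)² + (38.253)²) = √(1130.64062 + 1463.29201) = 50.931 nmi
Sorted: E (50.931 nmi) < C (84.041 nmi) < D (139.362 nmi) < B (160.023 nmi) < …

E, C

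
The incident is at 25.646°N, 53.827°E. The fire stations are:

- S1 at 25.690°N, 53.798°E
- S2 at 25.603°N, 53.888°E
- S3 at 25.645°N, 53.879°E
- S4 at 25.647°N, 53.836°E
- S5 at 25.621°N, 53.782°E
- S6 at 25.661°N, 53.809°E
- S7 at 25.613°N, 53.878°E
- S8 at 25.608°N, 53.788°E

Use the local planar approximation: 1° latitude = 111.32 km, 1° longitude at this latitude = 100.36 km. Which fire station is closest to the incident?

S4

Distances from 25.646°N, 53.827°E:
S1: 5.698 km
S2: 7.771 km
S3: 5.220 km
S4: 0.910 km
S5: 5.305 km
S6: 2.460 km
S7: 6.300 km
S8: 5.763 km
Minimum: S4 at 0.910 km.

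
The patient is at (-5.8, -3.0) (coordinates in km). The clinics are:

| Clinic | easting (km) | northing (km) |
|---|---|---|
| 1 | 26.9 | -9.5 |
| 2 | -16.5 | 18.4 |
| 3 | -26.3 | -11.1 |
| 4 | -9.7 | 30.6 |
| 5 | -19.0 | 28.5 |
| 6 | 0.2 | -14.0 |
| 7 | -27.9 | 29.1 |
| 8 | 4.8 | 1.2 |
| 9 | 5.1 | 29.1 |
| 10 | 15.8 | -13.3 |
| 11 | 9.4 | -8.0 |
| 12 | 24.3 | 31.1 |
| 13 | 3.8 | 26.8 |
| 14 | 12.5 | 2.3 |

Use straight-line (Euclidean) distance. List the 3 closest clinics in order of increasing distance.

8, 6, 11

Distances from (-5.8, -3.0):
1: 33.340 km
2: 23.926 km
3: 22.042 km
4: 33.826 km
5: 34.154 km
6: 12.530 km
7: 38.972 km
8: 11.402 km
9: 33.900 km
10: 23.930 km
11: 16.001 km
12: 45.484 km
13: 31.308 km
14: 19.052 km
Sorted: 8 (11.402 km) < 6 (12.530 km) < 11 (16.001 km) < 14 (19.052 km) < 3 (22.042 km) < …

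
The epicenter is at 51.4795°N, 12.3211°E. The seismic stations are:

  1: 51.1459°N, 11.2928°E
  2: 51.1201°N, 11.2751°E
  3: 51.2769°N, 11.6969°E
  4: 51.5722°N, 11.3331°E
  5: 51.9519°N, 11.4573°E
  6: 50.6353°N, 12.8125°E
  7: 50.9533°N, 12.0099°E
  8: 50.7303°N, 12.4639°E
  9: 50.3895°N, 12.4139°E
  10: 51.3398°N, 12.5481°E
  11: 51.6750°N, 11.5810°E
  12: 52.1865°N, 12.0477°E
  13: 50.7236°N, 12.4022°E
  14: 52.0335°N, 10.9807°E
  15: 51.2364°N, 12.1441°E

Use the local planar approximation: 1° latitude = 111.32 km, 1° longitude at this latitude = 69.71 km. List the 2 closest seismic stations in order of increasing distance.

10, 15

Distances from 51.4795°N, 12.3211°E:
1: √((-0.3336·111.32)² + (-1.0283·69.71)²) = √(1379.108640 + 5138.422812) = 80.7312 km
2: √((-0.3594·111.32)² + (-1.0460·69.71)²) = √(1600.672711 + 5316.839306) = 83.1716 km
3: √((-0.2026·111.32)² + (-0.6242·69.71)²) = √(508.657295 + 1893.379603) = 49.0106 km
4: √((0.0927·111.32)² + (-0.9880·69.71)²) = √(106.489273 + 4743.556247) = 69.6423 km
5: √((0.4724·111.32)² + (-0.8638·69.71)²) = √(2765.452308 + 3625.906199) = 79.9460 km
6: √((-0.8442·111.32)² + (0.4914·69.71)²) = √(8831.553232 + 1173.438869) = 100.0250 km
7: √((-0.5262·111.32)² + (-0.3112·69.71)²) = √(3431.216193 + 470.618876) = 62.4647 km
8: √((-0.7492·111.32)² + (0.1428·69.71)²) = √(6955.717460 + 99.093822) = 83.9929 km
9: √((-1.0900·111.32)² + (0.0928·69.71)²) = √(14723.104385 + 41.849100) = 121.5111 km
10: √((-0.1397·111.32)² + (0.2270·69.71)²) = √(241.846166 + 250.404356) = 22.1867 km
11: √((0.1955·111.32)² + (-0.7401·69.71)²) = √(473.630781 + 2661.772745) = 55.9947 km
12: √((0.7070·111.32)² + (-0.2734·69.71)²) = √(6194.199986 + 363.234579) = 80.9780 km
13: √((-0.7559·111.32)² + (0.0811·69.71)²) = √(7080.681931 + 31.961847) = 84.3365 km
14: √((0.5540·111.32)² + (-1.3404·69.71)²) = √(3803.346777 + 8730.899794) = 111.9564 km
15: √((-0.2431·111.32)² + (-0.1770·69.71)²) = √(732.345999 + 152.242777) = 29.7420 km
Sorted: 10 (22.1867 km) < 15 (29.7420 km) < 3 (49.0106 km) < 11 (55.9947 km) < …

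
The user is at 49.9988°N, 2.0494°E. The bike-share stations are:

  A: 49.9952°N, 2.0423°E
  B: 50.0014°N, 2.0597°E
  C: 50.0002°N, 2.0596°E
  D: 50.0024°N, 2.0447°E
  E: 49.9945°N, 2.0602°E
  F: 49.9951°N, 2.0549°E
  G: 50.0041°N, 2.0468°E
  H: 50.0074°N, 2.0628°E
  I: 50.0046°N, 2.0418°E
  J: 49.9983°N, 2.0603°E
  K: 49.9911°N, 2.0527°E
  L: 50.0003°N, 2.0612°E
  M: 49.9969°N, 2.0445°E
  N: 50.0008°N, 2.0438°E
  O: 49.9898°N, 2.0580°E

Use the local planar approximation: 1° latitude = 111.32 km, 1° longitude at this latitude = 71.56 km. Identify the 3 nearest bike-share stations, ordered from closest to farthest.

M, N, D

Distances from 49.9988°N, 2.0494°E:
A: √((-0.0036·111.32)² + (-0.0071·71.56)²) = √(0.160602 + 0.258141) = 0.6471 km
B: √((0.0026·111.32)² + (0.0103·71.56)²) = √(0.083771 + 0.543269) = 0.7919 km
C: √((0.0014·111.32)² + (0.0102·71.56)²) = √(0.024289 + 0.532772) = 0.7464 km
D: √((0.0036·111.32)² + (-0.0047·71.56)²) = √(0.160602 + 0.113119) = 0.5232 km
E: √((-0.0043·111.32)² + (0.0108·71.56)²) = √(0.229131 + 0.597294) = 0.9091 km
F: √((-0.0037·111.32)² + (0.0055·71.56)²) = √(0.169648 + 0.154905) = 0.5697 km
G: √((0.0053·111.32)² + (-0.0026·71.56)²) = √(0.348095 + 0.034617) = 0.6186 km
H: √((0.0086·111.32)² + (0.0134·71.56)²) = √(0.916523 + 0.919497) = 1.3550 km
I: √((0.0058·111.32)² + (-0.0076·71.56)²) = √(0.416872 + 0.295779) = 0.8442 km
J: √((-0.0005·111.32)² + (0.0109·71.56)²) = √(0.003098 + 0.608406) = 0.7820 km
K: √((-0.0077·111.32)² + (0.0033·71.56)²) = √(0.734730 + 0.055766) = 0.8891 km
L: √((0.0015·111.32)² + (0.0118·71.56)²) = √(0.027882 + 0.713025) = 0.8608 km
M: √((-0.0019·111.32)² + (-0.0049·71.56)²) = √(0.044736 + 0.122951) = 0.4095 km
N: √((0.0020·111.32)² + (-0.0056·71.56)²) = √(0.049569 + 0.160589) = 0.4584 km
O: √((-0.0090·111.32)² + (0.0086·71.56)²) = √(1.003764 + 0.378737) = 1.1758 km
Sorted: M (0.4095 km) < N (0.4584 km) < D (0.5232 km) < F (0.5697 km) < G (0.6186 km) < …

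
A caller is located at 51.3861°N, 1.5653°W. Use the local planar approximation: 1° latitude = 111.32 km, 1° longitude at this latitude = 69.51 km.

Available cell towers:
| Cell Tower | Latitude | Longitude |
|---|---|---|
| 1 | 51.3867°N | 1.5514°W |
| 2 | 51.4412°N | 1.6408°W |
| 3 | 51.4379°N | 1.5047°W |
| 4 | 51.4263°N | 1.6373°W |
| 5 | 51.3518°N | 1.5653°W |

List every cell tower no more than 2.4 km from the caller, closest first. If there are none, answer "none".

Distances from 51.3861°N, 1.5653°W:
1: √((0.0006·111.32)² + (0.0139·69.51)²) = √(0.004461 + 0.933521) = 0.9685 km
2: √((0.0551·111.32)² + (-0.0755·69.51)²) = √(37.622668 + 27.541556) = 8.0724 km
3: √((0.0518·111.32)² + (0.0606·69.51)²) = √(33.251092 + 17.743522) = 7.1411 km
4: √((0.0402·111.32)² + (-0.0720·69.51)²) = √(20.026198 + 25.047222) = 6.7137 km
5: √((-0.0343·111.32)² + (0.0000·69.51)²) = √(14.579232 + 0.000000) = 3.8183 km
Threshold 2.4 km: 1 (0.9685 km) is within range.

1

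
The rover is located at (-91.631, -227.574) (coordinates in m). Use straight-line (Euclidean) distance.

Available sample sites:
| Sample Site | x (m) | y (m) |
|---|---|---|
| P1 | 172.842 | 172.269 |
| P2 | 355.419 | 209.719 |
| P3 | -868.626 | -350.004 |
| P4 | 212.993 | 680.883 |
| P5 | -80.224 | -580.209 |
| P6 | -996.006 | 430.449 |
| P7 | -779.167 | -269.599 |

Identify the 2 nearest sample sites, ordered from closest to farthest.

Distances from (-91.631, -227.574):
P1: √((264.473)² + (399.843)²) = √(69945.96773 + 159874.42465) = 479.396 m
P2: √((447.050)² + (437.293)²) = √(199853.70250 + 191225.16785) = 625.363 m
P3: √((-776.995)² + (-122.430)²) = √(603721.23003 + 14989.10490) = 786.581 m
P4: √((304.624)² + (908.457)²) = √(92795.78138 + 825294.12085) = 958.170 m
P5: √((11.407)² + (-352.635)²) = √(130.11965 + 124351.44322) = 352.819 m
P6: √((-904.375)² + (658.023)²) = √(817894.14062 + 432994.26853) = 1118.431 m
P7: √((-687.536)² + (-42.025)²) = √(472705.75130 + 1766.10062) = 688.819 m
Sorted: P5 (352.819 m) < P1 (479.396 m) < P2 (625.363 m) < P7 (688.819 m) < …

P5, P1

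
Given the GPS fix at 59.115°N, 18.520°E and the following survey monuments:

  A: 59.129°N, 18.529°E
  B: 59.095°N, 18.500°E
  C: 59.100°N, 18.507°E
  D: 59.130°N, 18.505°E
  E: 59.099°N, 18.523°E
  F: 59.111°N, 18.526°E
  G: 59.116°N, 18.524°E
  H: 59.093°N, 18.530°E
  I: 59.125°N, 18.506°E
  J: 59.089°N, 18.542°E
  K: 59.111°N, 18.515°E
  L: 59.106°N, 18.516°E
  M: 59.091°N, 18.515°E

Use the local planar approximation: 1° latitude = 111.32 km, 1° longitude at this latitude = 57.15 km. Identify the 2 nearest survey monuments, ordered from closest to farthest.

G, K

Distances from 59.115°N, 18.520°E:
A: 1.641 km
B: 2.503 km
C: 1.828 km
D: 1.877 km
E: 1.789 km
F: 0.562 km
G: 0.254 km
H: 2.515 km
I: 1.371 km
J: 3.156 km
K: 0.529 km
L: 1.028 km
M: 2.687 km
Sorted: G (0.254 km) < K (0.529 km) < F (0.562 km) < L (1.028 km) < …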